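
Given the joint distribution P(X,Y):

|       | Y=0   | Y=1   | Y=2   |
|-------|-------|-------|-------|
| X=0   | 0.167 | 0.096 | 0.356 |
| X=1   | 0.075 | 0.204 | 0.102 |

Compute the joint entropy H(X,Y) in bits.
2.3703 bits

H(X,Y) = -Σ_{x,y} P(x,y) log₂ P(x,y). Per-cell terms -P(x,y)·log₂P(x,y):
  X=0: 0.4312, 0.3246, 0.5305
  X=1: 0.2803, 0.4678, 0.3359
Sum of the 6 terms: H(X,Y) = 2.3703 bits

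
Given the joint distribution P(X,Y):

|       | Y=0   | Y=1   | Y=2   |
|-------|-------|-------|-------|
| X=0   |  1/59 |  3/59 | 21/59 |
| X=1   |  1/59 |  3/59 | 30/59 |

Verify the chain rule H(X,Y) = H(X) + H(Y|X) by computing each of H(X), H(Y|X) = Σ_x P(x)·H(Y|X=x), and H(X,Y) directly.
H(X) = 0.9831 bits, H(Y|X) = 0.6799 bits, H(X,Y) = 1.6631 bits

Marginal of X (row sums):
  P(X=0) = 1/59 + 3/59 + 21/59 = 25/59
  P(X=1) = 1/59 + 3/59 + 30/59 = 34/59
H(X) = -[(25/59)·log₂(25/59) + (34/59)·log₂(34/59)]
  = 0.524910 + 0.458239 = 0.9831 bits

H(Y|X) = Σ_x P(x)·H(Y|X=x):
  X=0: P(X=0) = 25/59, P(Y|X=0) = (1/25, 3/25, 21/25) → H(Y|X=0) = 0.764114
  X=1: P(X=1) = 34/59, P(Y|X=1) = (1/34, 3/34, 15/17) → H(Y|X=1) = 0.618004
H(Y|X) = (25/59)·0.764114 + (34/59)·0.618004 = 0.6799 bits

H(X,Y) = -Σ_{x,y} P(x,y) log₂ P(x,y). Per-cell terms -P(x,y)·log₂P(x,y):
  X=0: 0.099706, 0.218526, 0.530455
  X=1: 0.099706, 0.218526, 0.496145
Sum of the 6 terms: H(X,Y) = 1.6631 bits

Chain rule check:
  H(X) + H(Y|X) = 0.9831 + 0.6799 = 1.6630 bits
  H(X,Y) = 1.6631 bits
✓ Chain rule verified (Δ = 0.0001 is 4-dp rounding noise: each of the three values was rounded independently).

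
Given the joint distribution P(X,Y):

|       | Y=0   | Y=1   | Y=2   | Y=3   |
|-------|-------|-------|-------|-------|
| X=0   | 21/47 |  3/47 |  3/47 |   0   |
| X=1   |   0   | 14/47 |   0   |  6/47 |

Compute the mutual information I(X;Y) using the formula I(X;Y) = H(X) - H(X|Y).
0.7408 bits

I(X;Y) = H(X) - H(X|Y)

Marginal of X (row sums):
  P(X=0) = 21/47 + 3/47 + 3/47 + 0 = 27/47
  P(X=1) = 0 + 14/47 + 0 + 6/47 = 20/47
H(X) = -[(27/47)·log₂(27/47) + (20/47)·log₂(20/47)]
  = 0.45940 + 0.52454 = 0.98394 bits

Marginal of Y (column sums):
  P(Y=0) = 21/47 + 0 = 21/47
  P(Y=1) = 3/47 + 14/47 = 17/47
  P(Y=2) = 3/47 + 0 = 3/47
  P(Y=3) = 0 + 6/47 = 6/47
H(X|Y) = Σ_y P(y)·H(X|Y=y):
  Y=0: P(Y=0) = 21/47, P(X|Y=0) = (1, 0) → H(X|Y=0) = 0.00000
  Y=1: P(Y=1) = 17/47, P(X|Y=1) = (3/17, 14/17) → H(X|Y=1) = 0.67229
  Y=2: P(Y=2) = 3/47, P(X|Y=2) = (1, 0) → H(X|Y=2) = 0.00000
  Y=3: P(Y=3) = 6/47, P(X|Y=3) = (0, 1) → H(X|Y=3) = 0.00000
H(X|Y) = (21/47)·0.00000 + (17/47)·0.67229 + (3/47)·0.00000 + (6/47)·0.00000 = 0.24317 bits

I(X;Y) = H(X) - H(X|Y) = 0.98394 - 0.24317 = 0.7408 bits

Cross-check via I(X;Y) = H(X) + H(Y) - H(X,Y): computing H(Y) from the column sums and H(X,Y) from the 8 cells in the same way gives H(Y) = 1.68246 bits and H(X,Y) = 1.92563 bits, so
I(X;Y) = 0.98394 + 1.68246 - 1.92563 = 0.7408 bits ✓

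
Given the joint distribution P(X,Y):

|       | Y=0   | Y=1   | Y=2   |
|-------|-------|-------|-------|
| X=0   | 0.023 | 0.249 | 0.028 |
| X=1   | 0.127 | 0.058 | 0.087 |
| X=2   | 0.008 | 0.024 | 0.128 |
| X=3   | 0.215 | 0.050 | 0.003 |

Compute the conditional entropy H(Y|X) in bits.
1.0103 bits

H(Y|X) = H(X,Y) - H(X)

H(X,Y) = -Σ_{x,y} P(x,y) log₂ P(x,y). Per-cell terms -P(x,y)·log₂P(x,y):
  X=0: 0.12517, 0.49944, 0.14444
  X=1: 0.37809, 0.23825, 0.30649
  X=2: 0.05573, 0.12914, 0.37962
  X=3: 0.47678, 0.21610, 0.02514
Sum of the 12 terms: H(X,Y) = 2.9744 bits

Marginal of X (row sums):
  P(X=0) = 0.023 + 0.249 + 0.028 = 0.300
  P(X=1) = 0.127 + 0.058 + 0.087 = 0.272
  P(X=2) = 0.008 + 0.024 + 0.128 = 0.160
  P(X=3) = 0.215 + 0.050 + 0.003 = 0.268
H(X) = -[0.300·log₂(0.300) + 0.272·log₂(0.272) + 0.160·log₂(0.160) + 0.268·log₂(0.268)]
  = 0.52109 + 0.51090 + 0.42302 + 0.50912 = 1.9641 bits

H(Y|X) = H(X,Y) - H(X) = 2.9744 - 1.9641 = 1.0103 bits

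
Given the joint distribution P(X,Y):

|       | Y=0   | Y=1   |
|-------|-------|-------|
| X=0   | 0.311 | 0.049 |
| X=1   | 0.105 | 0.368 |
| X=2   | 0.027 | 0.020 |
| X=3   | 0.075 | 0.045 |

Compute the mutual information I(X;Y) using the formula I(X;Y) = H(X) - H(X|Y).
0.2704 bits

I(X;Y) = H(X) - H(X|Y)

Marginal of X (row sums):
  P(X=0) = 0.311 + 0.049 = 0.360
  P(X=1) = 0.105 + 0.368 = 0.473
  P(X=2) = 0.027 + 0.020 = 0.047
  P(X=3) = 0.075 + 0.045 = 0.120
H(X) = -[0.360·log₂(0.360) + 0.473·log₂(0.473) + 0.047·log₂(0.047) + 0.120·log₂(0.120)]
  = 0.5306 + 0.5109 + 0.2073 + 0.3671 = 1.6159 bits

Marginal of Y (column sums):
  P(Y=0) = 0.311 + 0.105 + 0.027 + 0.075 = 0.518
  P(Y=1) = 0.049 + 0.368 + 0.020 + 0.045 = 0.482
H(X|Y) = Σ_y P(y)·H(X|Y=y):
  Y=0: P(Y=0) = 0.518, P(X|Y=0) = (311/518, 15/74, 27/518, 75/518) → H(X|Y=0) = 1.5345
  Y=1: P(Y=1) = 0.482, P(X|Y=1) = (49/482, 184/241, 10/241, 45/482) → H(X|Y=1) = 1.1424
H(X|Y) = 0.518·1.5345 + 0.482·1.1424 = 1.3455 bits

I(X;Y) = H(X) - H(X|Y) = 1.6159 - 1.3455 = 0.2704 bits

Cross-check via I(X;Y) = H(X) + H(Y) - H(X,Y): computing H(Y) from the column sums and H(X,Y) from the 8 cells in the same way gives H(Y) = 0.9991 bits and H(X,Y) = 2.3446 bits, so
I(X;Y) = 1.6159 + 0.9991 - 2.3446 = 0.2704 bits ✓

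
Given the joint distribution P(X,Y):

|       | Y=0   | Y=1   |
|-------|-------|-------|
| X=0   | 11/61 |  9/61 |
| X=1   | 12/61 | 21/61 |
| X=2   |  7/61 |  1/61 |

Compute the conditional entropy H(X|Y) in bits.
1.2999 bits

H(X|Y) = H(X,Y) - H(Y)

H(X,Y) = -Σ_{x,y} P(x,y) log₂ P(x,y). Per-cell terms -P(x,y)·log₂P(x,y):
  X=0: 0.44565, 0.40733
  X=1: 0.46146, 0.52962
  X=2: 0.35842, 0.09723
Sum of the 6 terms: H(X,Y) = 2.2997 bits

Marginal of Y (column sums):
  P(Y=0) = 11/61 + 12/61 + 7/61 = 30/61
  P(Y=1) = 9/61 + 21/61 + 1/61 = 31/61
H(Y) = -[(30/61)·log₂(30/61) + (31/61)·log₂(31/61)]
  = 0.50353 + 0.49627 = 0.9998 bits

H(X|Y) = H(X,Y) - H(Y) = 2.2997 - 0.9998 = 1.2999 bits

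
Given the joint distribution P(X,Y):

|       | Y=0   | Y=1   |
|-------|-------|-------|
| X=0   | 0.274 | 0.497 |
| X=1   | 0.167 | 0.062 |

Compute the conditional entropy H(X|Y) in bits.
0.7031 bits

H(X|Y) = H(X,Y) - H(Y)

H(X,Y) = -Σ_{x,y} P(x,y) log₂ P(x,y). Per-cell terms -P(x,y)·log₂P(x,y):
  X=0: 0.5118, 0.5013
  X=1: 0.4312, 0.2487
Sum of the 4 terms: H(X,Y) = 1.6930 bits

Marginal of Y (column sums):
  P(Y=0) = 0.274 + 0.167 = 0.441
  P(Y=1) = 0.497 + 0.062 = 0.559
H(Y) = -[0.441·log₂(0.441) + 0.559·log₂(0.559)]
  = 0.5209 + 0.4690 = 0.9899 bits

H(X|Y) = H(X,Y) - H(Y) = 1.6930 - 0.9899 = 0.7031 bits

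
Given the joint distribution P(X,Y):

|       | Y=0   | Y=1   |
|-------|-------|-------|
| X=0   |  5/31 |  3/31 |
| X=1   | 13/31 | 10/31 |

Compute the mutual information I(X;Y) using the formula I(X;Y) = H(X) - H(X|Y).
0.0020 bits

I(X;Y) = H(X) - H(X|Y)

Marginal of X (row sums):
  P(X=0) = 5/31 + 3/31 = 8/31
  P(X=1) = 13/31 + 10/31 = 23/31
H(X) = -[(8/31)·log₂(8/31) + (23/31)·log₂(23/31)]
  = 0.50431 + 0.31950 = 0.82381 bits

Marginal of Y (column sums):
  P(Y=0) = 5/31 + 13/31 = 18/31
  P(Y=1) = 3/31 + 10/31 = 13/31
H(X|Y) = Σ_y P(y)·H(X|Y=y):
  Y=0: P(Y=0) = 18/31, P(X|Y=0) = (5/18, 13/18) → H(X|Y=0) = 0.85241
  Y=1: P(Y=1) = 13/31, P(X|Y=1) = (3/13, 10/13) → H(X|Y=1) = 0.77935
H(X|Y) = (18/31)·0.85241 + (13/31)·0.77935 = 0.82177 bits

I(X;Y) = H(X) - H(X|Y) = 0.82381 - 0.82177 = 0.0020 bits

Cross-check via I(X;Y) = H(X) + H(Y) - H(X,Y): computing H(Y) from the column sums and H(X,Y) from the 4 cells in the same way gives H(Y) = 0.98115 bits and H(X,Y) = 1.80292 bits, so
I(X;Y) = 0.82381 + 0.98115 - 1.80292 = 0.0020 bits ✓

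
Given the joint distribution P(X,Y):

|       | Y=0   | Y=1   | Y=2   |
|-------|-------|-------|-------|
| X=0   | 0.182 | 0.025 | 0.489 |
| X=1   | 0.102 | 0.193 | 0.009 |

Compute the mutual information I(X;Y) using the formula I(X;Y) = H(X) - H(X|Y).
0.4416 bits

I(X;Y) = H(X) - H(X|Y)

Marginal of X (row sums):
  P(X=0) = 0.182 + 0.025 + 0.489 = 0.696
  P(X=1) = 0.102 + 0.193 + 0.009 = 0.304
H(X) = -[0.696·log₂(0.696) + 0.304·log₂(0.304)]
  = 0.3639 + 0.5222 = 0.8861 bits

Marginal of Y (column sums):
  P(Y=0) = 0.182 + 0.102 = 0.284
  P(Y=1) = 0.025 + 0.193 = 0.218
  P(Y=2) = 0.489 + 0.009 = 0.498
H(X|Y) = Σ_y P(y)·H(X|Y=y):
  Y=0: P(Y=0) = 0.284, P(X|Y=0) = (91/142, 51/142) → H(X|Y=0) = 0.9420
  Y=1: P(Y=1) = 0.218, P(X|Y=1) = (25/218, 193/218) → H(X|Y=1) = 0.5139
  Y=2: P(Y=2) = 0.498, P(X|Y=2) = (163/166, 3/166) → H(X|Y=2) = 0.1305
H(X|Y) = 0.284·0.9420 + 0.218·0.5139 + 0.498·0.1305 = 0.4445 bits

I(X;Y) = H(X) - H(X|Y) = 0.8861 - 0.4445 = 0.4416 bits

Cross-check via I(X;Y) = H(X) + H(Y) - H(X,Y): computing H(Y) from the column sums and H(X,Y) from the 6 cells in the same way gives H(Y) = 1.4957 bits and H(X,Y) = 1.9402 bits, so
I(X;Y) = 0.8861 + 1.4957 - 1.9402 = 0.4416 bits ✓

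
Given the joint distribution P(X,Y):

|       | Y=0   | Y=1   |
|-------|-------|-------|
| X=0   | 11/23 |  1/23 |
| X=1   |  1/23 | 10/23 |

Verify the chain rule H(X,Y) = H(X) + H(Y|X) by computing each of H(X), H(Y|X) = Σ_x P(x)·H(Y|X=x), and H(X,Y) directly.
H(X) = 0.9986 bits, H(Y|X) = 0.4261 bits, H(X,Y) = 1.4247 bits

Marginal of X (row sums):
  P(X=0) = 11/23 + 1/23 = 12/23
  P(X=1) = 1/23 + 10/23 = 11/23
H(X) = -[(12/23)·log₂(12/23) + (11/23)·log₂(11/23)]
  = 0.4897 + 0.5089 = 0.9986 bits

H(Y|X) = Σ_x P(x)·H(Y|X=x):
  X=0: P(X=0) = 12/23, P(Y|X=0) = (11/12, 1/12) → H(Y|X=0) = 0.4138
  X=1: P(X=1) = 11/23, P(Y|X=1) = (1/11, 10/11) → H(Y|X=1) = 0.4395
H(Y|X) = (12/23)·0.4138 + (11/23)·0.4395 = 0.4261 bits

H(X,Y) = -Σ_{x,y} P(x,y) log₂ P(x,y). Per-cell terms -P(x,y)·log₂P(x,y):
  X=0: 0.5089, 0.1967
  X=1: 0.1967, 0.5224
Sum of the 4 terms: H(X,Y) = 1.4247 bits

Chain rule check:
  H(X) + H(Y|X) = 0.9986 + 0.4261 = 1.4247 bits
  H(X,Y) = 1.4247 bits
✓ Chain rule verified.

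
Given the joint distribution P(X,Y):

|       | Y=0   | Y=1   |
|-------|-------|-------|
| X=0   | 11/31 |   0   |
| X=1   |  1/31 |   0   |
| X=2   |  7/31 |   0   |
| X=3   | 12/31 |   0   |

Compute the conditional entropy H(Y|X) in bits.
0.0000 bits

H(Y|X) = H(X,Y) - H(X)

H(X,Y) = -Σ_{x,y} P(x,y) log₂ P(x,y). Per-cell terms -P(x,y)·log₂P(x,y):
  X=0: 0.5304, 0.0000
  X=1: 0.1598, 0.0000
  X=2: 0.4848, 0.0000
  X=3: 0.5300, 0.0000
  (cells with P = 0 contribute 0)
Sum of the 8 terms: H(X,Y) = 1.7050 bits

Marginal of X (row sums):
  P(X=0) = 11/31 + 0 = 11/31
  P(X=1) = 1/31 + 0 = 1/31
  P(X=2) = 7/31 + 0 = 7/31
  P(X=3) = 12/31 + 0 = 12/31
H(X) = -[(11/31)·log₂(11/31) + (1/31)·log₂(1/31) + (7/31)·log₂(7/31) + (12/31)·log₂(12/31)]
  = 0.5304 + 0.1598 + 0.4848 + 0.5300 = 1.7050 bits

H(Y|X) = H(X,Y) - H(X) = 1.7050 - 1.7050 = 0.0000 bits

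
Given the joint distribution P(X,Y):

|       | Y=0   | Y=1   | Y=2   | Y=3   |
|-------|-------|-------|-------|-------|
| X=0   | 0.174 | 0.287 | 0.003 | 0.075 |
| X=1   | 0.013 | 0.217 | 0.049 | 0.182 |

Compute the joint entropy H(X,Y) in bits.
2.4816 bits

H(X,Y) = -Σ_{x,y} P(x,y) log₂ P(x,y). Per-cell terms -P(x,y)·log₂P(x,y):
  X=0: 0.4390, 0.5169, 0.0251, 0.2803
  X=1: 0.0814, 0.4783, 0.2132, 0.4474
Sum of the 8 terms: H(X,Y) = 2.4816 bits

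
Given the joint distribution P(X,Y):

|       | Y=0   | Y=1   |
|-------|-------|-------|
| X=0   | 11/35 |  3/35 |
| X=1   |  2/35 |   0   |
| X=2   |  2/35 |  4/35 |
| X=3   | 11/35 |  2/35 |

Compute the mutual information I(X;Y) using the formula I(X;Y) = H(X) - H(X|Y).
0.1351 bits

I(X;Y) = H(X) - H(X|Y)

Marginal of X (row sums):
  P(X=0) = 11/35 + 3/35 = 2/5
  P(X=1) = 2/35 + 0 = 2/35
  P(X=2) = 2/35 + 4/35 = 6/35
  P(X=3) = 11/35 + 2/35 = 13/35
H(X) = -[(2/5)·log₂(2/5) + (2/35)·log₂(2/35) + (6/35)·log₂(6/35) + (13/35)·log₂(13/35)]
  = 0.52877 + 0.23596 + 0.43617 + 0.53071 = 1.7316 bits

Marginal of Y (column sums):
  P(Y=0) = 11/35 + 2/35 + 2/35 + 11/35 = 26/35
  P(Y=1) = 3/35 + 0 + 4/35 + 2/35 = 9/35
H(X|Y) = Σ_y P(y)·H(X|Y=y):
  Y=0: P(Y=0) = 26/35, P(X|Y=0) = (11/26, 1/13, 1/13, 11/26) → H(X|Y=0) = 1.61938
  Y=1: P(Y=1) = 9/35, P(X|Y=1) = (1/3, 0, 4/9, 2/9) → H(X|Y=1) = 1.53049
H(X|Y) = (26/35)·1.61938 + (9/35)·1.53049 = 1.5965 bits

I(X;Y) = H(X) - H(X|Y) = 1.7316 - 1.5965 = 0.1351 bits

Cross-check via I(X;Y) = H(X) + H(Y) - H(X,Y): computing H(Y) from the column sums and H(X,Y) from the 8 cells in the same way gives H(Y) = 0.8224 bits and H(X,Y) = 2.4189 bits, so
I(X;Y) = 1.7316 + 0.8224 - 2.4189 = 0.1351 bits ✓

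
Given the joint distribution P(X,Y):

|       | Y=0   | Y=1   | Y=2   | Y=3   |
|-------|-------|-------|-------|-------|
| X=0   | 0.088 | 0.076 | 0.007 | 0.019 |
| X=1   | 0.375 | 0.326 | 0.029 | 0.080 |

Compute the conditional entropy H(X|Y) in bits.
0.7015 bits

H(X|Y) = H(X,Y) - H(Y)

H(X,Y) = -Σ_{x,y} P(x,y) log₂ P(x,y). Per-cell terms -P(x,y)·log₂P(x,y):
  X=0: 0.30856, 0.28256, 0.05011, 0.10864
  X=1: 0.53064, 0.52716, 0.14813, 0.29151
Sum of the 8 terms: H(X,Y) = 2.2473 bits

Marginal of Y (column sums):
  P(Y=0) = 0.088 + 0.375 = 0.463
  P(Y=1) = 0.076 + 0.326 = 0.402
  P(Y=2) = 0.007 + 0.029 = 0.036
  P(Y=3) = 0.019 + 0.080 = 0.099
H(Y) = -[0.463·log₂(0.463) + 0.402·log₂(0.402) + 0.036·log₂(0.036) + 0.099·log₂(0.099)]
  = 0.51435 + 0.52852 + 0.17265 + 0.33031 = 1.5458 bits

H(X|Y) = H(X,Y) - H(Y) = 2.2473 - 1.5458 = 0.7015 bits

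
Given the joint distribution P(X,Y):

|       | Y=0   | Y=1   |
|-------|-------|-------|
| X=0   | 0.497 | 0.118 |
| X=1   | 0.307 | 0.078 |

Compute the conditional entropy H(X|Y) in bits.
0.9614 bits

H(X|Y) = H(X,Y) - H(Y)

H(X,Y) = -Σ_{x,y} P(x,y) log₂ P(x,y). Per-cell terms -P(x,y)·log₂P(x,y):
  X=0: 0.50132, 0.36381
  X=1: 0.52303, 0.28707
Sum of the 4 terms: H(X,Y) = 1.67523 bits

Marginal of Y (column sums):
  P(Y=0) = 0.497 + 0.307 = 0.804
  P(Y=1) = 0.118 + 0.078 = 0.196
H(Y) = -[0.804·log₂(0.804) + 0.196·log₂(0.196)]
  = 0.25305 + 0.46081 = 0.71386 bits

H(X|Y) = H(X,Y) - H(Y) = 1.67523 - 0.71386 = 0.9614 bits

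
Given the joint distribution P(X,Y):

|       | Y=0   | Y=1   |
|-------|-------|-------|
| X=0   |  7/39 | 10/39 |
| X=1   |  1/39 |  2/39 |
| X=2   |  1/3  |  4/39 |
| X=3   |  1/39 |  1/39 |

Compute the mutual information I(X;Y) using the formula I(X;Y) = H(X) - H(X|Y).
0.0970 bits

I(X;Y) = H(X) - H(X|Y)

Marginal of X (row sums):
  P(X=0) = 7/39 + 10/39 = 17/39
  P(X=1) = 1/39 + 2/39 = 1/13
  P(X=2) = 1/3 + 4/39 = 17/39
  P(X=3) = 1/39 + 1/39 = 2/39
H(X) = -[(17/39)·log₂(17/39) + (1/13)·log₂(1/13) + (17/39)·log₂(17/39) + (2/39)·log₂(2/39)]
  = 0.52218 + 0.28465 + 0.52218 + 0.21976 = 1.54877 bits

Marginal of Y (column sums):
  P(Y=0) = 7/39 + 1/39 + 1/3 + 1/39 = 22/39
  P(Y=1) = 10/39 + 2/39 + 4/39 + 1/39 = 17/39
H(X|Y) = Σ_y P(y)·H(X|Y=y):
  Y=0: P(Y=0) = 22/39, P(X|Y=0) = (7/22, 1/22, 13/22, 1/22) → H(X|Y=0) = 1.37956
  Y=1: P(Y=1) = 17/39, P(X|Y=1) = (10/17, 2/17, 4/17, 1/17) → H(X|Y=1) = 1.54515
H(X|Y) = (22/39)·1.37956 + (17/39)·1.54515 = 1.45174 bits

I(X;Y) = H(X) - H(X|Y) = 1.54877 - 1.45174 = 0.0970 bits

Cross-check via I(X;Y) = H(X) + H(Y) - H(X,Y): computing H(Y) from the column sums and H(X,Y) from the 8 cells in the same way gives H(Y) = 0.98811 bits and H(X,Y) = 2.43985 bits, so
I(X;Y) = 1.54877 + 0.98811 - 2.43985 = 0.0970 bits ✓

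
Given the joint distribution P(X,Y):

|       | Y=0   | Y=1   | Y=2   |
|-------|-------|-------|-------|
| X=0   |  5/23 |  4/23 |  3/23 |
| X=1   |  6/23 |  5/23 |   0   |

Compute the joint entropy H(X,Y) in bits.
2.2851 bits

H(X,Y) = -Σ_{x,y} P(x,y) log₂ P(x,y). Per-cell terms -P(x,y)·log₂P(x,y):
  X=0: 0.4786, 0.4389, 0.3833
  X=1: 0.5057, 0.4786, 0.0000
  (cells with P = 0 contribute 0)
Sum of the 6 terms: H(X,Y) = 2.2851 bits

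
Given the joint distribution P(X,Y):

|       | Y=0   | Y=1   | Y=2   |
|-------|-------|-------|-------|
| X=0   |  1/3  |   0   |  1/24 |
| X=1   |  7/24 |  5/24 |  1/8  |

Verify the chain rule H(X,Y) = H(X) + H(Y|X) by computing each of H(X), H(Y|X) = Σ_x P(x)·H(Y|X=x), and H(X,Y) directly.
H(X) = 0.9544 bits, H(Y|X) = 1.1299 bits, H(X,Y) = 2.0843 bits

Marginal of X (row sums):
  P(X=0) = 1/3 + 0 + 1/24 = 3/8
  P(X=1) = 7/24 + 5/24 + 1/8 = 5/8
H(X) = -[(3/8)·log₂(3/8) + (5/8)·log₂(5/8)]
  = 0.5306 + 0.4238 = 0.9544 bits

H(Y|X) = Σ_x P(x)·H(Y|X=x):
  X=0: P(X=0) = 3/8, P(Y|X=0) = (8/9, 0, 1/9) → H(Y|X=0) = 0.5033
  X=1: P(X=1) = 5/8, P(Y|X=1) = (7/15, 1/3, 1/5) → H(Y|X=1) = 1.5058
H(Y|X) = (3/8)·0.5033 + (5/8)·1.5058 = 1.1299 bits

H(X,Y) = -Σ_{x,y} P(x,y) log₂ P(x,y). Per-cell terms -P(x,y)·log₂P(x,y):
  X=0: 0.5283, 0.0000, 0.1910
  X=1: 0.5185, 0.4715, 0.3750
  (cells with P = 0 contribute 0)
Sum of the 6 terms: H(X,Y) = 2.0843 bits

Chain rule check:
  H(X) + H(Y|X) = 0.9544 + 1.1299 = 2.0843 bits
  H(X,Y) = 2.0843 bits
✓ Chain rule verified.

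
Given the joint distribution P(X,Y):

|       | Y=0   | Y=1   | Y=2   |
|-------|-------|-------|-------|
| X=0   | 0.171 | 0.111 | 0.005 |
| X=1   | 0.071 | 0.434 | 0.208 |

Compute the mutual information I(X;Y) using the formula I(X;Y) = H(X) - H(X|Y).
0.2219 bits

I(X;Y) = H(X) - H(X|Y)

Marginal of X (row sums):
  P(X=0) = 0.171 + 0.111 + 0.005 = 0.287
  P(X=1) = 0.071 + 0.434 + 0.208 = 0.713
H(X) = -[0.287·log₂(0.287) + 0.713·log₂(0.713)]
  = 0.51685 + 0.34796 = 0.8648 bits

Marginal of Y (column sums):
  P(Y=0) = 0.171 + 0.071 = 0.242
  P(Y=1) = 0.111 + 0.434 = 0.545
  P(Y=2) = 0.005 + 0.208 = 0.213
H(X|Y) = Σ_y P(y)·H(X|Y=y):
  Y=0: P(Y=0) = 0.242, P(X|Y=0) = (171/242, 71/242) → H(X|Y=0) = 0.87306
  Y=1: P(Y=1) = 0.545, P(X|Y=1) = (111/545, 434/545) → H(X|Y=1) = 0.72921
  Y=2: P(Y=2) = 0.213, P(X|Y=2) = (5/213, 208/213) → H(X|Y=2) = 0.16053
H(X|Y) = 0.242·0.87306 + 0.545·0.72921 + 0.213·0.16053 = 0.6429 bits

I(X;Y) = H(X) - H(X|Y) = 0.8648 - 0.6429 = 0.2219 bits

Cross-check via I(X;Y) = H(X) + H(Y) - H(X,Y): computing H(Y) from the column sums and H(X,Y) from the 6 cells in the same way gives H(Y) = 1.4478 bits and H(X,Y) = 2.0907 bits, so
I(X;Y) = 0.8648 + 1.4478 - 2.0907 = 0.2219 bits ✓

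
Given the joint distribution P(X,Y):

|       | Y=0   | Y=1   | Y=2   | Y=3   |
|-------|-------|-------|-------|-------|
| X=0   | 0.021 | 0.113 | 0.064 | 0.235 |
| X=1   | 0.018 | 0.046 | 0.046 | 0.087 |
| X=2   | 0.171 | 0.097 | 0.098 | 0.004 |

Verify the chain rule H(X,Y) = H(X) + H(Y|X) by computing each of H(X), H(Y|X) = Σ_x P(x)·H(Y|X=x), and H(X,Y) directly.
H(X) = 1.5153 bits, H(Y|X) = 1.6439 bits, H(X,Y) = 3.1592 bits

Marginal of X (row sums):
  P(X=0) = 0.021 + 0.113 + 0.064 + 0.235 = 0.433
  P(X=1) = 0.018 + 0.046 + 0.046 + 0.087 = 0.197
  P(X=2) = 0.171 + 0.097 + 0.098 + 0.004 = 0.370
H(X) = -[0.433·log₂(0.433) + 0.197·log₂(0.197) + 0.370·log₂(0.370)]
  = 0.5229 + 0.4617 + 0.5307 = 1.5153 bits

H(Y|X) = Σ_x P(x)·H(Y|X=x):
  X=0: P(X=0) = 0.433, P(Y|X=0) = (21/433, 113/433, 64/433, 235/433) → H(Y|X=0) = 1.6037
  X=1: P(X=1) = 0.197, P(Y|X=1) = (18/197, 46/197, 46/197, 87/197) → H(Y|X=1) = 1.8162
  X=2: P(X=2) = 0.370, P(Y|X=2) = (171/370, 97/370, 49/185, 2/185) → H(Y|X=2) = 1.5993
H(Y|X) = 0.433·1.6037 + 0.197·1.8162 + 0.370·1.5993 = 1.6439 bits

H(X,Y) = -Σ_{x,y} P(x,y) log₂ P(x,y). Per-cell terms -P(x,y)·log₂P(x,y):
  X=0: 0.1170, 0.3555, 0.2538, 0.4910
  X=1: 0.1043, 0.2043, 0.2043, 0.3065
  X=2: 0.4357, 0.3265, 0.3284, 0.0319
Sum of the 12 terms: H(X,Y) = 3.1592 bits

Chain rule check:
  H(X) + H(Y|X) = 1.5153 + 1.6439 = 3.1592 bits
  H(X,Y) = 3.1592 bits
✓ Chain rule verified.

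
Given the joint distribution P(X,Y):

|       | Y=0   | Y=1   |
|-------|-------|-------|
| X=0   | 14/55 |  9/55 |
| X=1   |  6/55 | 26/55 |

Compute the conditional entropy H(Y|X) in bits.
0.8089 bits

H(Y|X) = H(X,Y) - H(X)

H(X,Y) = -Σ_{x,y} P(x,y) log₂ P(x,y). Per-cell terms -P(x,y)·log₂P(x,y):
  X=0: 0.5025, 0.4273
  X=1: 0.3487, 0.5110
Sum of the 4 terms: H(X,Y) = 1.7895 bits

Marginal of X (row sums):
  P(X=0) = 14/55 + 9/55 = 23/55
  P(X=1) = 6/55 + 26/55 = 32/55
H(X) = -[(23/55)·log₂(23/55) + (32/55)·log₂(32/55)]
  = 0.5260 + 0.4546 = 0.9806 bits

H(Y|X) = H(X,Y) - H(X) = 1.7895 - 0.9806 = 0.8089 bits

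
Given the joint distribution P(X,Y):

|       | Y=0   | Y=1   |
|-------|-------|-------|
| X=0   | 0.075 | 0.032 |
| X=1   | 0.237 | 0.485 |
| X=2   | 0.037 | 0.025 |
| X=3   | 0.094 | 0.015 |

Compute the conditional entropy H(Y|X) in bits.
0.8768 bits

H(Y|X) = H(X,Y) - H(X)

H(X,Y) = -Σ_{x,y} P(x,y) log₂ P(x,y). Per-cell terms -P(x,y)·log₂P(x,y):
  X=0: 0.280272, 0.158905
  X=1: 0.492259, 0.506313
  X=2: 0.175984, 0.133048
  X=3: 0.320652, 0.090883
Sum of the 8 terms: H(X,Y) = 2.15832 bits

Marginal of X (row sums):
  P(X=0) = 0.075 + 0.032 = 0.107
  P(X=1) = 0.237 + 0.485 = 0.722
  P(X=2) = 0.037 + 0.025 = 0.062
  P(X=3) = 0.094 + 0.015 = 0.109
H(X) = -[0.107·log₂(0.107) + 0.722·log₂(0.722) + 0.062·log₂(0.062) + 0.109·log₂(0.109)]
  = 0.345002 + 0.339289 + 0.248718 + 0.348538 = 1.28155 bits

H(Y|X) = H(X,Y) - H(X) = 2.15832 - 1.28155 = 0.8768 bits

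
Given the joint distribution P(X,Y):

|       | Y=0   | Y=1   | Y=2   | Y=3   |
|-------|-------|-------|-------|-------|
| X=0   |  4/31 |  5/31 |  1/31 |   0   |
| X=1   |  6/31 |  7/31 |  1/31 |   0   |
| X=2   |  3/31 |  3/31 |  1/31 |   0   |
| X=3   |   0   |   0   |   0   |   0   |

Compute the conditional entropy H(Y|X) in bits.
1.3514 bits

H(Y|X) = H(X,Y) - H(X)

H(X,Y) = -Σ_{x,y} P(x,y) log₂ P(x,y). Per-cell terms -P(x,y)·log₂P(x,y):
  X=0: 0.38119, 0.42456, 0.15981, 0.00000
  X=1: 0.45856, 0.48477, 0.15981, 0.00000
  X=2: 0.32605, 0.32605, 0.15981, 0.00000
  X=3: 0.00000, 0.00000, 0.00000, 0.00000
  (cells with P = 0 contribute 0)
Sum of the 16 terms: H(X,Y) = 2.8806 bits

Marginal of X (row sums):
  P(X=0) = 4/31 + 5/31 + 1/31 + 0 = 10/31
  P(X=1) = 6/31 + 7/31 + 1/31 + 0 = 14/31
  P(X=2) = 3/31 + 3/31 + 1/31 + 0 = 7/31
  P(X=3) = 0 + 0 + 0 + 0 = 0
H(X) = -[(10/31)·log₂(10/31) + (14/31)·log₂(14/31) + (7/31)·log₂(7/31)]   (outcomes with P = 0 contribute 0)
  = 0.52654 + 0.51793 + 0.48477 = 1.5292 bits

H(Y|X) = H(X,Y) - H(X) = 2.8806 - 1.5292 = 1.3514 bits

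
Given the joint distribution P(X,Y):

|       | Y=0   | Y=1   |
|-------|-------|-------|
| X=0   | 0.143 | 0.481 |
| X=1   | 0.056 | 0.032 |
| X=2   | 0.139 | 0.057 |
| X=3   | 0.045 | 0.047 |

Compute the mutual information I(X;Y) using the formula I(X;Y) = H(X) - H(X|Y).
0.1299 bits

I(X;Y) = H(X) - H(X|Y)

Marginal of X (row sums):
  P(X=0) = 0.143 + 0.481 = 0.624
  P(X=1) = 0.056 + 0.032 = 0.088
  P(X=2) = 0.139 + 0.057 = 0.196
  P(X=3) = 0.045 + 0.047 = 0.092
H(X) = -[0.624·log₂(0.624) + 0.088·log₂(0.088) + 0.196·log₂(0.196) + 0.092·log₂(0.092)]
  = 0.42456 + 0.30856 + 0.46081 + 0.31668 = 1.5106 bits

Marginal of Y (column sums):
  P(Y=0) = 0.143 + 0.056 + 0.139 + 0.045 = 0.383
  P(Y=1) = 0.481 + 0.032 + 0.057 + 0.047 = 0.617
H(X|Y) = Σ_y P(y)·H(X|Y=y):
  Y=0: P(Y=0) = 0.383, P(X|Y=0) = (143/383, 56/383, 139/383, 45/383) → H(X|Y=0) = 1.82992
  Y=1: P(Y=1) = 0.617, P(X|Y=1) = (481/617, 32/617, 57/617, 47/617) → H(X|Y=1) = 1.10187
H(X|Y) = 0.383·1.82992 + 0.617·1.10187 = 1.3807 bits

I(X;Y) = H(X) - H(X|Y) = 1.5106 - 1.3807 = 0.1299 bits

Cross-check via I(X;Y) = H(X) + H(Y) - H(X,Y): computing H(Y) from the column sums and H(X,Y) from the 8 cells in the same way gives H(Y) = 0.9601 bits and H(X,Y) = 2.3408 bits, so
I(X;Y) = 1.5106 + 0.9601 - 2.3408 = 0.1299 bits ✓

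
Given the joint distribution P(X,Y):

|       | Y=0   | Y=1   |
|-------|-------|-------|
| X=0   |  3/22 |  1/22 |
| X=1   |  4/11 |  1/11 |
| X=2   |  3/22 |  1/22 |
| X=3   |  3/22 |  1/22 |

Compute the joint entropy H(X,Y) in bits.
2.6292 bits

H(X,Y) = -Σ_{x,y} P(x,y) log₂ P(x,y). Per-cell terms -P(x,y)·log₂P(x,y):
  X=0: 0.39197, 0.20270
  X=1: 0.53070, 0.31449
  X=2: 0.39197, 0.20270
  X=3: 0.39197, 0.20270
Sum of the 8 terms: H(X,Y) = 2.6292 bits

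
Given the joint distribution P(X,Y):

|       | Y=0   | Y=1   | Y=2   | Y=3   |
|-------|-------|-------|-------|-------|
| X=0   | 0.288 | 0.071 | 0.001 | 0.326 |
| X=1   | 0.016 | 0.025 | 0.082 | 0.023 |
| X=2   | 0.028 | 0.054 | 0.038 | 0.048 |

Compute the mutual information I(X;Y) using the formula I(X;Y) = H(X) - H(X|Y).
0.3109 bits

I(X;Y) = H(X) - H(X|Y)

Marginal of X (row sums):
  P(X=0) = 0.288 + 0.071 + 0.001 + 0.326 = 0.686
  P(X=1) = 0.016 + 0.025 + 0.082 + 0.023 = 0.146
  P(X=2) = 0.028 + 0.054 + 0.038 + 0.048 = 0.168
H(X) = -[0.686·log₂(0.686) + 0.146·log₂(0.146) + 0.168·log₂(0.168)]
  = 0.3730 + 0.4053 + 0.4323 = 1.2106 bits

Marginal of Y (column sums):
  P(Y=0) = 0.288 + 0.016 + 0.028 = 0.332
  P(Y=1) = 0.071 + 0.025 + 0.054 = 0.150
  P(Y=2) = 0.001 + 0.082 + 0.038 = 0.121
  P(Y=3) = 0.326 + 0.023 + 0.048 = 0.397
H(X|Y) = Σ_y P(y)·H(X|Y=y):
  Y=0: P(Y=0) = 0.332, P(X|Y=0) = (72/83, 4/83, 7/83) → H(X|Y=0) = 0.6897
  Y=1: P(Y=1) = 0.150, P(X|Y=1) = (71/150, 1/6, 9/25) → H(X|Y=1) = 1.4722
  Y=2: P(Y=2) = 0.121, P(X|Y=2) = (1/121, 82/121, 38/121) → H(X|Y=2) = 0.9623
  Y=3: P(Y=3) = 0.397, P(X|Y=3) = (326/397, 23/397, 48/397) → H(X|Y=3) = 0.8400
H(X|Y) = 0.332·0.6897 + 0.150·1.4722 + 0.121·0.9623 + 0.397·0.8400 = 0.8997 bits

I(X;Y) = H(X) - H(X|Y) = 1.2106 - 0.8997 = 0.3109 bits

Cross-check via I(X;Y) = H(X) + H(Y) - H(X,Y): computing H(Y) from the column sums and H(X,Y) from the 12 cells in the same way gives H(Y) = 1.8365 bits and H(X,Y) = 2.7362 bits, so
I(X;Y) = 1.2106 + 1.8365 - 2.7362 = 0.3109 bits ✓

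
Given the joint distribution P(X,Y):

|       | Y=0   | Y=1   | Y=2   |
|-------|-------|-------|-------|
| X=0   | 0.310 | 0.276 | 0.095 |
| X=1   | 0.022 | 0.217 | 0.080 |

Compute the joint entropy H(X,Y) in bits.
2.2500 bits

H(X,Y) = -Σ_{x,y} P(x,y) log₂ P(x,y). Per-cell terms -P(x,y)·log₂P(x,y):
  X=0: 0.52379, 0.51260, 0.32261
  X=1: 0.12114, 0.47832, 0.29151
Sum of the 6 terms: H(X,Y) = 2.2500 bits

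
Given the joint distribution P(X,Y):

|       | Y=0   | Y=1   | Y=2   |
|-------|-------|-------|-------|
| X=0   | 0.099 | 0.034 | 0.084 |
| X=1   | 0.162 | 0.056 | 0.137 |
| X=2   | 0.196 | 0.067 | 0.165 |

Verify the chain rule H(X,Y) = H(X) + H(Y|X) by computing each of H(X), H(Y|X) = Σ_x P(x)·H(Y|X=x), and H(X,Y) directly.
H(X) = 1.5327 bits, H(Y|X) = 1.4658 bits, H(X,Y) = 2.9985 bits

Marginal of X (row sums):
  P(X=0) = 0.099 + 0.034 + 0.084 = 0.217
  P(X=1) = 0.162 + 0.056 + 0.137 = 0.355
  P(X=2) = 0.196 + 0.067 + 0.165 = 0.428
H(X) = -[0.217·log₂(0.217) + 0.355·log₂(0.355) + 0.428·log₂(0.428)]
  = 0.47832 + 0.53041 + 0.52401 = 1.5327 bits

H(Y|X) = Σ_x P(x)·H(Y|X=x):
  X=0: P(X=0) = 0.217, P(Y|X=0) = (99/217, 34/217, 12/31) → H(Y|X=0) = 1.46554
  X=1: P(X=1) = 0.355, P(Y|X=1) = (162/355, 56/355, 137/355) → H(Y|X=1) = 1.46689
  X=2: P(X=2) = 0.428, P(Y|X=2) = (49/107, 67/428, 165/428) → H(Y|X=2) = 1.46494
H(Y|X) = 0.217·1.46554 + 0.355·1.46689 + 0.428·1.46494 = 1.4658 bits

H(X,Y) = -Σ_{x,y} P(x,y) log₂ P(x,y). Per-cell terms -P(x,y)·log₂P(x,y):
  X=0: 0.33031, 0.16586, 0.30017
  X=1: 0.42540, 0.23287, 0.39288
  X=2: 0.46081, 0.26128, 0.42891
Sum of the 9 terms: H(X,Y) = 2.9985 bits

Chain rule check:
  H(X) + H(Y|X) = 1.5327 + 1.4658 = 2.9985 bits
  H(X,Y) = 2.9985 bits
✓ Chain rule verified.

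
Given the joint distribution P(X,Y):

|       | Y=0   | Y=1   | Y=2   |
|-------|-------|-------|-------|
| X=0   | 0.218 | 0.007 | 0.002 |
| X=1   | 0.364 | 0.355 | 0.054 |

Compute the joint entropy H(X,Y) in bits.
1.8356 bits

H(X,Y) = -Σ_{x,y} P(x,y) log₂ P(x,y). Per-cell terms -P(x,y)·log₂P(x,y):
  X=0: 0.4791, 0.0501, 0.0179
  X=1: 0.5307, 0.5304, 0.2274
Sum of the 6 terms: H(X,Y) = 1.8356 bits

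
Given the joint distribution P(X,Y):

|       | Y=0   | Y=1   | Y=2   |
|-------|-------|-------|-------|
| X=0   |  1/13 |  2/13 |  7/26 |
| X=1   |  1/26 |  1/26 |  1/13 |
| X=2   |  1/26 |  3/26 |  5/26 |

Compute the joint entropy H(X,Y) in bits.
2.8537 bits

H(X,Y) = -Σ_{x,y} P(x,y) log₂ P(x,y). Per-cell terms -P(x,y)·log₂P(x,y):
  X=0: 0.2846, 0.4155, 0.5097
  X=1: 0.1808, 0.1808, 0.2846
  X=2: 0.1808, 0.3595, 0.4574
Sum of the 9 terms: H(X,Y) = 2.8537 bits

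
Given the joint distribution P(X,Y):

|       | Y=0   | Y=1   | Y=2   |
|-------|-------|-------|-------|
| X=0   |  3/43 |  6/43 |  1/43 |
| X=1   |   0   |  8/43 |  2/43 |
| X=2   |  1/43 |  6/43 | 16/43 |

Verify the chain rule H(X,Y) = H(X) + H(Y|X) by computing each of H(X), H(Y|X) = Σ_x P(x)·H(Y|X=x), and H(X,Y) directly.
H(X) = 1.4616 bits, H(Y|X) = 1.0397 bits, H(X,Y) = 2.5013 bits

Marginal of X (row sums):
  P(X=0) = 3/43 + 6/43 + 1/43 = 10/43
  P(X=1) = 0 + 8/43 + 2/43 = 10/43
  P(X=2) = 1/43 + 6/43 + 16/43 = 23/43
H(X) = -[(10/43)·log₂(10/43) + (10/43)·log₂(10/43) + (23/43)·log₂(23/43)]
  = 0.48938 + 0.48938 + 0.48284 = 1.4616 bits

H(Y|X) = Σ_x P(x)·H(Y|X=x):
  X=0: P(X=0) = 10/43, P(Y|X=0) = (3/10, 3/5, 1/10) → H(Y|X=0) = 1.29546
  X=1: P(X=1) = 10/43, P(Y|X=1) = (0, 4/5, 1/5) → H(Y|X=1) = 0.72193
  X=2: P(X=2) = 23/43, P(Y|X=2) = (1/23, 6/23, 16/23) → H(Y|X=2) = 1.06662
H(Y|X) = (10/43)·1.29546 + (10/43)·0.72193 + (23/43)·1.06662 = 1.0397 bits

H(X,Y) = -Σ_{x,y} P(x,y) log₂ P(x,y). Per-cell terms -P(x,y)·log₂P(x,y):
  X=0: 0.26800, 0.39646, 0.12619
  X=1: 0.00000, 0.45140, 0.20587
  X=2: 0.12619, 0.39646, 0.53070
  (cells with P = 0 contribute 0)
Sum of the 9 terms: H(X,Y) = 2.5013 bits

Chain rule check:
  H(X) + H(Y|X) = 1.4616 + 1.0397 = 2.5013 bits
  H(X,Y) = 2.5013 bits
✓ Chain rule verified.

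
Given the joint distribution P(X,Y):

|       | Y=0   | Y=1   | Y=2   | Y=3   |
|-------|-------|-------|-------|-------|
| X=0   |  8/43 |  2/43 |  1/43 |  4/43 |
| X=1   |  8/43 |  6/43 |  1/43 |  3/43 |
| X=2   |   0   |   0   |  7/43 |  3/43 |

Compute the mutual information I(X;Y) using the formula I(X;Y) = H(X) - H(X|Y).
0.4505 bits

I(X;Y) = H(X) - H(X|Y)

Marginal of X (row sums):
  P(X=0) = 8/43 + 2/43 + 1/43 + 4/43 = 15/43
  P(X=1) = 8/43 + 6/43 + 1/43 + 3/43 = 18/43
  P(X=2) = 0 + 0 + 7/43 + 3/43 = 10/43
H(X) = -[(15/43)·log₂(15/43) + (18/43)·log₂(18/43) + (10/43)·log₂(10/43)]
  = 0.53001 + 0.52591 + 0.48938 = 1.54530 bits

Marginal of Y (column sums):
  P(Y=0) = 8/43 + 8/43 + 0 = 16/43
  P(Y=1) = 2/43 + 6/43 + 0 = 8/43
  P(Y=2) = 1/43 + 1/43 + 7/43 = 9/43
  P(Y=3) = 4/43 + 3/43 + 3/43 = 10/43
H(X|Y) = Σ_y P(y)·H(X|Y=y):
  Y=0: P(Y=0) = 16/43, P(X|Y=0) = (1/2, 1/2, 0) → H(X|Y=0) = 1.00000
  Y=1: P(Y=1) = 8/43, P(X|Y=1) = (1/4, 3/4, 0) → H(X|Y=1) = 0.81128
  Y=2: P(Y=2) = 9/43, P(X|Y=2) = (1/9, 1/9, 7/9) → H(X|Y=2) = 0.98643
  Y=3: P(Y=3) = 10/43, P(X|Y=3) = (2/5, 3/10, 3/10) → H(X|Y=3) = 1.57095
H(X|Y) = (16/43)·1.00000 + (8/43)·0.81128 + (9/43)·0.98643 + (10/43)·1.57095 = 1.09483 bits

I(X;Y) = H(X) - H(X|Y) = 1.54530 - 1.09483 = 0.4505 bits

Cross-check via I(X;Y) = H(X) + H(Y) - H(X,Y): computing H(Y) from the column sums and H(X,Y) from the 12 cells in the same way gives H(Y) = 1.94374 bits and H(X,Y) = 3.03857 bits, so
I(X;Y) = 1.54530 + 1.94374 - 3.03857 = 0.4505 bits ✓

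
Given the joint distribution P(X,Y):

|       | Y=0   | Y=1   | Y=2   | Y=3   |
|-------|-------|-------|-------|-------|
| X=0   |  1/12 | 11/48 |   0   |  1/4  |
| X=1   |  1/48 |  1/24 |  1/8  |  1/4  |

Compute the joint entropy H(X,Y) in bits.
2.4682 bits

H(X,Y) = -Σ_{x,y} P(x,y) log₂ P(x,y). Per-cell terms -P(x,y)·log₂P(x,y):
  X=0: 0.2987, 0.4871, 0.0000, 0.5000
  X=1: 0.1164, 0.1910, 0.3750, 0.5000
  (cells with P = 0 contribute 0)
Sum of the 8 terms: H(X,Y) = 2.4682 bits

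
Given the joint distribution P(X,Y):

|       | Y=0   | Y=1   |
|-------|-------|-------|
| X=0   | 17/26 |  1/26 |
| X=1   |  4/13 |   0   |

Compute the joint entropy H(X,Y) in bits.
1.1048 bits

H(X,Y) = -Σ_{x,y} P(x,y) log₂ P(x,y). Per-cell terms -P(x,y)·log₂P(x,y):
  X=0: 0.4008, 0.1808
  X=1: 0.5232, 0.0000
  (cells with P = 0 contribute 0)
Sum of the 4 terms: H(X,Y) = 1.1048 bits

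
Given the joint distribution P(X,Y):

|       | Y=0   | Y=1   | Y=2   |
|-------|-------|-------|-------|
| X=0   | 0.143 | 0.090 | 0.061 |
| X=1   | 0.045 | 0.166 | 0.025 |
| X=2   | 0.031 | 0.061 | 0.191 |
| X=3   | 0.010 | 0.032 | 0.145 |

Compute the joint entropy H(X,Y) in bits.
3.2114 bits

H(X,Y) = -Σ_{x,y} P(x,y) log₂ P(x,y). Per-cell terms -P(x,y)·log₂P(x,y):
  X=0: 0.4012, 0.3127, 0.2461
  X=1: 0.2013, 0.4301, 0.1330
  X=2: 0.1554, 0.2461, 0.4562
  X=3: 0.0664, 0.1589, 0.4040
Sum of the 12 terms: H(X,Y) = 3.2114 bits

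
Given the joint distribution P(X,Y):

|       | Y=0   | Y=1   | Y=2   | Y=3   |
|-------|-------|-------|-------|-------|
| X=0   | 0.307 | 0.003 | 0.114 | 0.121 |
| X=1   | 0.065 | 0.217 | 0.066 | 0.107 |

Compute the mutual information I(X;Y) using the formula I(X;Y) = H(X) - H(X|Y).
0.3246 bits

I(X;Y) = H(X) - H(X|Y)

Marginal of X (row sums):
  P(X=0) = 0.307 + 0.003 + 0.114 + 0.121 = 0.545
  P(X=1) = 0.065 + 0.217 + 0.066 + 0.107 = 0.455
H(X) = -[0.545·log₂(0.545) + 0.455·log₂(0.455)]
  = 0.47724 + 0.51691 = 0.99415 bits

Marginal of Y (column sums):
  P(Y=0) = 0.307 + 0.065 = 0.372
  P(Y=1) = 0.003 + 0.217 = 0.220
  P(Y=2) = 0.114 + 0.066 = 0.180
  P(Y=3) = 0.121 + 0.107 = 0.228
H(X|Y) = Σ_y P(y)·H(X|Y=y):
  Y=0: P(Y=0) = 0.372, P(X|Y=0) = (307/372, 65/372) → H(X|Y=0) = 0.66841
  Y=1: P(Y=1) = 0.220, P(X|Y=1) = (3/220, 217/220) → H(X|Y=1) = 0.10403
  Y=2: P(Y=2) = 0.180, P(X|Y=2) = (19/30, 11/30) → H(X|Y=2) = 0.94808
  Y=3: P(Y=3) = 0.228, P(X|Y=3) = (121/228, 107/228) → H(X|Y=3) = 0.99728
H(X|Y) = 0.372·0.66841 + 0.220·0.10403 + 0.180·0.94808 + 0.228·0.99728 = 0.66957 bits

I(X;Y) = H(X) - H(X|Y) = 0.99415 - 0.66957 = 0.3246 bits

Cross-check via I(X;Y) = H(X) + H(Y) - H(X,Y): computing H(Y) from the column sums and H(X,Y) from the 8 cells in the same way gives H(Y) = 1.94289 bits and H(X,Y) = 2.61246 bits, so
I(X;Y) = 0.99415 + 1.94289 - 2.61246 = 0.3246 bits ✓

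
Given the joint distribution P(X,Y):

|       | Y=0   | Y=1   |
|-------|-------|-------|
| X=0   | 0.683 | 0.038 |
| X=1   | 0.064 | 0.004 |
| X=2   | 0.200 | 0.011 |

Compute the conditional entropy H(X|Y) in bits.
1.0776 bits

H(X|Y) = H(X,Y) - H(Y)

H(X,Y) = -Σ_{x,y} P(x,y) log₂ P(x,y). Per-cell terms -P(x,y)·log₂P(x,y):
  X=0: 0.37568, 0.17928
  X=1: 0.25381, 0.03186
  X=2: 0.46439, 0.07157
Sum of the 6 terms: H(X,Y) = 1.3766 bits

Marginal of Y (column sums):
  P(Y=0) = 0.683 + 0.064 + 0.200 = 0.947
  P(Y=1) = 0.038 + 0.004 + 0.011 = 0.053
H(Y) = -[0.947·log₂(0.947) + 0.053·log₂(0.053)]
  = 0.07440 + 0.22461 = 0.2990 bits

H(X|Y) = H(X,Y) - H(Y) = 1.3766 - 0.2990 = 1.0776 bits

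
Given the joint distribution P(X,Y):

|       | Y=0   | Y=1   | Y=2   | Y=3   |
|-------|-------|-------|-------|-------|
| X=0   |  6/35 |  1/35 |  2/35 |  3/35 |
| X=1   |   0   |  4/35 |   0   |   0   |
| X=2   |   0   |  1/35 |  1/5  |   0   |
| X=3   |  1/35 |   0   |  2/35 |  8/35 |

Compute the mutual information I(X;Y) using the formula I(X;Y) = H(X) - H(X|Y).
0.8885 bits

I(X;Y) = H(X) - H(X|Y)

Marginal of X (row sums):
  P(X=0) = 6/35 + 1/35 + 2/35 + 3/35 = 12/35
  P(X=1) = 0 + 4/35 + 0 + 0 = 4/35
  P(X=2) = 0 + 1/35 + 1/5 + 0 = 8/35
  P(X=3) = 1/35 + 0 + 2/35 + 8/35 = 11/35
H(X) = -[(12/35)·log₂(12/35) + (4/35)·log₂(4/35) + (8/35)·log₂(8/35) + (11/35)·log₂(11/35)]
  = 0.5295 + 0.3576 + 0.4867 + 0.5248 = 1.8986 bits

Marginal of Y (column sums):
  P(Y=0) = 6/35 + 0 + 0 + 1/35 = 1/5
  P(Y=1) = 1/35 + 4/35 + 1/35 + 0 = 6/35
  P(Y=2) = 2/35 + 0 + 1/5 + 2/35 = 11/35
  P(Y=3) = 3/35 + 0 + 0 + 8/35 = 11/35
H(X|Y) = Σ_y P(y)·H(X|Y=y):
  Y=0: P(Y=0) = 1/5, P(X|Y=0) = (6/7, 0, 0, 1/7) → H(X|Y=0) = 0.5917
  Y=1: P(Y=1) = 6/35, P(X|Y=1) = (1/6, 2/3, 1/6, 0) → H(X|Y=1) = 1.2516
  Y=2: P(Y=2) = 11/35, P(X|Y=2) = (2/11, 0, 7/11, 2/11) → H(X|Y=2) = 1.3093
  Y=3: P(Y=3) = 11/35, P(X|Y=3) = (3/11, 0, 0, 8/11) → H(X|Y=3) = 0.8454
H(X|Y) = (1/5)·0.5917 + (6/35)·1.2516 + (11/35)·1.3093 + (11/35)·0.8454 = 1.0101 bits

I(X;Y) = H(X) - H(X|Y) = 1.8986 - 1.0101 = 0.8885 bits

Cross-check via I(X;Y) = H(X) + H(Y) - H(X,Y): computing H(Y) from the column sums and H(X,Y) from the 16 cells in the same way gives H(Y) = 1.9502 bits and H(X,Y) = 2.9603 bits, so
I(X;Y) = 1.8986 + 1.9502 - 2.9603 = 0.8885 bits ✓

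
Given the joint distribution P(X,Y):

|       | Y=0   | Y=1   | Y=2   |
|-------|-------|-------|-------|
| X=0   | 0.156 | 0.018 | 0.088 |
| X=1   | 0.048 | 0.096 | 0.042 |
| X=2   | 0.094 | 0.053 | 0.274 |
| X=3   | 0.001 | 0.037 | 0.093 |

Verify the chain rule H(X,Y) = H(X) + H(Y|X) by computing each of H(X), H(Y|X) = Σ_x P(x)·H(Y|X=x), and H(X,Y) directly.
H(X) = 1.8672 bits, H(Y|X) = 1.2524 bits, H(X,Y) = 3.1196 bits

Marginal of X (row sums):
  P(X=0) = 0.156 + 0.018 + 0.088 = 0.262
  P(X=1) = 0.048 + 0.096 + 0.042 = 0.186
  P(X=2) = 0.094 + 0.053 + 0.274 = 0.421
  P(X=3) = 0.001 + 0.037 + 0.093 = 0.131
H(X) = -[0.262·log₂(0.262) + 0.186·log₂(0.186) + 0.421·log₂(0.421) + 0.131·log₂(0.131)]
  = 0.50628 + 0.45135 + 0.52545 + 0.38414 = 1.8672 bits

H(Y|X) = Σ_x P(x)·H(Y|X=x):
  X=0: P(X=0) = 0.262, P(Y|X=0) = (78/131, 9/131, 44/131) → H(Y|X=0) = 1.23949
  X=1: P(X=1) = 0.186, P(Y|X=1) = (8/31, 16/31, 7/31) → H(Y|X=1) = 1.48157
  X=2: P(X=2) = 0.421, P(Y|X=2) = (94/421, 53/421, 274/421) → H(Y|X=2) = 1.26264
  X=3: P(X=3) = 0.131, P(Y|X=3) = (1/131, 37/131, 93/131) → H(Y|X=3) = 0.91975
H(Y|X) = 0.262·1.23949 + 0.186·1.48157 + 0.421·1.26264 + 0.131·0.91975 = 1.2524 bits

H(X,Y) = -Σ_{x,y} P(x,y) log₂ P(x,y). Per-cell terms -P(x,y)·log₂P(x,y):
  X=0: 0.41814, 0.10433, 0.30856
  X=1: 0.21028, 0.32456, 0.19209
  X=2: 0.32065, 0.22461, 0.51176
  X=3: 0.00997, 0.17598, 0.31868
Sum of the 12 terms: H(X,Y) = 3.1196 bits

Chain rule check:
  H(X) + H(Y|X) = 1.8672 + 1.2524 = 3.1196 bits
  H(X,Y) = 3.1196 bits
✓ Chain rule verified.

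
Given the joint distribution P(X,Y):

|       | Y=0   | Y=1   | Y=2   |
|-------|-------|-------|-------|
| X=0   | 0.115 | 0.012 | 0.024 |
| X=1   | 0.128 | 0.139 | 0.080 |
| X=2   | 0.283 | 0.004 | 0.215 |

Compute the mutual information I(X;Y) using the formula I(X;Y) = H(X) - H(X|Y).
0.2157 bits

I(X;Y) = H(X) - H(X|Y)

Marginal of X (row sums):
  P(X=0) = 0.115 + 0.012 + 0.024 = 0.151
  P(X=1) = 0.128 + 0.139 + 0.080 = 0.347
  P(X=2) = 0.283 + 0.004 + 0.215 = 0.502
H(X) = -[0.151·log₂(0.151) + 0.347·log₂(0.347) + 0.502·log₂(0.502)]
  = 0.4118 + 0.5299 + 0.4991 = 1.4408 bits

Marginal of Y (column sums):
  P(Y=0) = 0.115 + 0.128 + 0.283 = 0.526
  P(Y=1) = 0.012 + 0.139 + 0.004 = 0.155
  P(Y=2) = 0.024 + 0.080 + 0.215 = 0.319
H(X|Y) = Σ_y P(y)·H(X|Y=y):
  Y=0: P(Y=0) = 0.526, P(X|Y=0) = (115/526, 64/263, 283/526) → H(X|Y=0) = 1.4568
  Y=1: P(Y=1) = 0.155, P(X|Y=1) = (12/155, 139/155, 4/155) → H(X|Y=1) = 0.5629
  Y=2: P(Y=2) = 0.319, P(X|Y=2) = (24/319, 80/319, 215/319) → H(X|Y=2) = 1.1649
H(X|Y) = 0.526·1.4568 + 0.155·0.5629 + 0.319·1.1649 = 1.2251 bits

I(X;Y) = H(X) - H(X|Y) = 1.4408 - 1.2251 = 0.2157 bits

Cross-check via I(X;Y) = H(X) + H(Y) - H(X,Y): computing H(Y) from the column sums and H(X,Y) from the 9 cells in the same way gives H(Y) = 1.4303 bits and H(X,Y) = 2.6554 bits, so
I(X;Y) = 1.4408 + 1.4303 - 2.6554 = 0.2157 bits ✓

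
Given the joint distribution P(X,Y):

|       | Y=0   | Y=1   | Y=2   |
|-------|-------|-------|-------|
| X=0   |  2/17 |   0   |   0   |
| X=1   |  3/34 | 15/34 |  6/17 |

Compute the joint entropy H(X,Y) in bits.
1.7234 bits

H(X,Y) = -Σ_{x,y} P(x,y) log₂ P(x,y). Per-cell terms -P(x,y)·log₂P(x,y):
  X=0: 0.36323, 0.00000, 0.00000
  X=1: 0.30904, 0.52084, 0.53029
  (cells with P = 0 contribute 0)
Sum of the 6 terms: H(X,Y) = 1.7234 bits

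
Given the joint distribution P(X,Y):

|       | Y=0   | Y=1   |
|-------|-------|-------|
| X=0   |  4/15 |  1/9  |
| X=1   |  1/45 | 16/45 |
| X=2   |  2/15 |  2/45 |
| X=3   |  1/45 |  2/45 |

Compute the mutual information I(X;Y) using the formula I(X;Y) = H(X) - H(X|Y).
0.3335 bits

I(X;Y) = H(X) - H(X|Y)

Marginal of X (row sums):
  P(X=0) = 4/15 + 1/9 = 17/45
  P(X=1) = 1/45 + 16/45 = 17/45
  P(X=2) = 2/15 + 2/45 = 8/45
  P(X=3) = 1/45 + 2/45 = 1/15
H(X) = -[(17/45)·log₂(17/45) + (17/45)·log₂(17/45) + (8/45)·log₂(8/45) + (1/15)·log₂(1/15)]
  = 0.530547 + 0.530547 + 0.442996 + 0.260459 = 1.76455 bits

Marginal of Y (column sums):
  P(Y=0) = 4/15 + 1/45 + 2/15 + 1/45 = 4/9
  P(Y=1) = 1/9 + 16/45 + 2/45 + 2/45 = 5/9
H(X|Y) = Σ_y P(y)·H(X|Y=y):
  Y=0: P(Y=0) = 4/9, P(X|Y=0) = (3/5, 1/20, 3/10, 1/20) → H(X|Y=0) = 1.395462
  Y=1: P(Y=1) = 5/9, P(X|Y=1) = (1/5, 16/25, 2/25, 2/25) → H(X|Y=1) = 1.459471
H(X|Y) = (4/9)·1.395462 + (5/9)·1.459471 = 1.43102 bits

I(X;Y) = H(X) - H(X|Y) = 1.76455 - 1.43102 = 0.3335 bits

Cross-check via I(X;Y) = H(X) + H(Y) - H(X,Y): computing H(Y) from the column sums and H(X,Y) from the 8 cells in the same way gives H(Y) = 0.99108 bits and H(X,Y) = 2.42210 bits, so
I(X;Y) = 1.76455 + 0.99108 - 2.42210 = 0.3335 bits ✓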